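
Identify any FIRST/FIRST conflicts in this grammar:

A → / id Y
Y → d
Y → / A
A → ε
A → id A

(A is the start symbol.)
A FIRST/FIRST conflict occurs when two productions N → α and N → β for the same non-terminal have FIRST(α) ∩ FIRST(β) ≠ ∅ (with ε ∈ FIRST of a nullable right-hand side, so two nullable alternatives also conflict).

Productions for A:
  A → / id Y: FIRST = { '/' }
  A → ε: FIRST = { ε }
  A → id A: FIRST = { 'id' }
Productions for Y:
  Y → d: FIRST = { 'd' }
  Y → / A: FIRST = { '/' }

All alternatives of each non-terminal have pairwise disjoint FIRST sets.

Answer: No FIRST/FIRST conflicts.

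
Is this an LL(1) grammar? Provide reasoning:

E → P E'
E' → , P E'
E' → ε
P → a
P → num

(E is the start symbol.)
A grammar is LL(1) if for each non-terminal N with multiple productions, the predict sets of those productions are pairwise disjoint, where PREDICT(N → α) = (FIRST(α) \ {ε}) ∪ (FOLLOW(N) if α ⇒* ε).

Relevant sets:
  FOLLOW(E') = { $ }

For E':
  PREDICT(E' → ',' P E') = { ',' }
  PREDICT(E' → ε) = { $ }
For P:
  PREDICT(P → a) = { 'a' }
  PREDICT(P → num) = { 'num' }
E has a single production, so nothing to check there.

All predict sets are disjoint. The grammar IS LL(1).

Answer: Yes, the grammar is LL(1).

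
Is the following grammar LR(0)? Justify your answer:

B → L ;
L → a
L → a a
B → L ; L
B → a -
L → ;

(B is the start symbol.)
No. Shift-reduce conflict between [L → a .] and [B → a . -]

Augment with B' → B and build the canonical LR(0) collection (I0 = CLOSURE({[B' → . B]}), then GOTO on every symbol after a dot until no new states appear). It has 10 states:
  I0: { [B → . L ; L], [B → . L ;], [B → . a -], [B' → . B], [L → . ;], [L → . a a], [L → . a] }  — shift
  I1: { [L → ; .] }  — reduce
  I2: { [B' → B .] }  — accept
  I3: { [B → L . ; L], [B → L . ;] }  — shift
  I4: { [B → a . -], [L → a . a], [L → a .] }  — shift, reduce
  I5: { [B → a - .] }  — reduce
  I6: { [L → a a .] }  — reduce
  I7: { [B → L ; . L], [B → L ; .], [L → . ;], [L → . a a], [L → . a] }  — shift, reduce
  I8: { [B → L ; L .] }  — reduce
  I9: { [L → a . a], [L → a .] }  — shift, reduce

Conflict in state I4:
  Shift-reduce conflict between [L → a .] and [B → a . -]
So the grammar is NOT LR(0).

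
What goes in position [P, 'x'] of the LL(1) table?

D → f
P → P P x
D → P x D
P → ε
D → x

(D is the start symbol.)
To find M[P, 'x'], we find productions for P where 'x' is in the predict set (PREDICT(N → α) = (FIRST(α) \ {ε}) ∪ (FOLLOW(N) if α ⇒* ε)).

Relevant sets:
  FIRST(P) = { 'x', ε }
  FOLLOW(P) = { 'x' }

P → P P x: PREDICT = { 'x' }
  'x' is in predict set, so this production goes in M[P, 'x']
P → ε: PREDICT = { 'x' }
  'x' is in predict set, so this production goes in M[P, 'x']

M[P, 'x'] = P → P P x, P → ε  (a multiply-defined cell — the grammar is not LL(1))

Answer: P → P P x, P → ε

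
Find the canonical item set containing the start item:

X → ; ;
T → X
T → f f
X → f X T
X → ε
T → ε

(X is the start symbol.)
First, augment the grammar with X' → X
I₀ = CLOSURE({ [X' → . X] }):
  [X' → . X] has the dot before X: add [X → . ; ;], [X → . f X T], [X → .]
No further items can be added.

I₀ = { [X → . ; ;], [X → . f X T], [X → .], [X' → . X] }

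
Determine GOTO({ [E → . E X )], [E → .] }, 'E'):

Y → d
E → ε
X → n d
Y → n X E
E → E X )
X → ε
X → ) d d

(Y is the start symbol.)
{ [E → E . X )], [X → . ) d d], [X → . n d], [X → .] }

GOTO(I, 'E') = CLOSURE({ [A → αX.β] : [A → α.Xβ] ∈ I, X = 'E' })

Items with dot before 'E', with the dot advanced:
  [E → . E X )] → [E → E . X )]
Closure of the advanced items:
  [E → E . X )] has the dot before X: add [X → . n d], [X → .], [X → . ) d d]

GOTO = { [E → E . X )], [X → . ) d d], [X → . n d], [X → .] }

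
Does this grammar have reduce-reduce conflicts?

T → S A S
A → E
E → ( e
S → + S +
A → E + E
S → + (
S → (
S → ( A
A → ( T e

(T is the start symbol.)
A reduce-reduce conflict occurs when an LR(0) state has two complete items [A → α .] and [B → β .] — both call for a reduction, and with no lookahead the parser cannot choose between them.

Augment with T' → T and build the canonical LR(0) collection (I0 = CLOSURE({[T' → . T]}), then GOTO on every symbol after a dot until no new states appear). It has 19 states:
  I0: { [S → . ( A], [S → . (], [S → . + (], [S → . + S +], [T → . S A S], [T' → . T] }  — shift
  I1: { [A → . ( T e], [A → . E + E], [A → . E], [E → . ( e], [S → ( . A], [S → ( .] }  — shift, reduce
  I2: { [S → + . (], [S → + . S +], [S → . ( A], [S → . (], [S → . + (], [S → . + S +] }  — shift
  I3: { [A → . ( T e], [A → . E + E], [A → . E], [E → . ( e], [T → S . A S] }  — shift
  I4: { [T' → T .] }  — accept
  I5: { [A → ( . T e], [E → ( . e], [S → . ( A], [S → . (], [S → . + (], [S → . + S +], [T → . S A S] }  — shift
  I6: { [S → . ( A], [S → . (], [S → . + (], [S → . + S +], [T → S A . S] }  — shift
  I7: { [A → E . + E], [A → E .] }  — shift, reduce
  I8: { [A → E + . E], [E → . ( e] }  — shift
  I9: { [E → ( . e] }  — shift
  I10: { [A → E + E .] }  — reduce
  I11: { [E → ( e .] }  — reduce
  I12: { [T → S A S .] }  — reduce
  I13: { [A → ( T . e] }  — shift
  I14: { [A → ( T e .] }  — reduce
  I15: { [A → . ( T e], [A → . E + E], [A → . E], [E → . ( e], [S → ( . A], [S → ( .], [S → + ( .] }  — shift, 2 reduces
  I16: { [S → + S . +] }  — shift
  I17: { [S → + S + .] }  — reduce
  I18: { [S → ( A .] }  — reduce

I15 contains complete items [S → ( .], [S → + ( .] — reduce-reduce conflict.

Answer: Yes — I15: [S → ( .] vs [S → + ( .]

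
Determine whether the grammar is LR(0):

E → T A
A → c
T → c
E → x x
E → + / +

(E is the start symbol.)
Yes, the grammar is LR(0)

A grammar is LR(0) if no state in the canonical LR(0) collection has:
  - both a shift item (dot before a terminal) and a complete item (shift-reduce conflict), or
  - two or more complete items (reduce-reduce conflict; the accept item [E' → E .] counts as a complete item here).

Augment with E' → E and build the canonical LR(0) collection (I0 = CLOSURE({[E' → . E]}), then GOTO on every symbol after a dot until no new states appear). It has 11 states:
  I0: { [E → . + / +], [E → . T A], [E → . x x], [E' → . E], [T → . c] }  — shift
  I1: { [E → + . / +] }  — shift
  I2: { [E' → E .] }  — accept
  I3: { [A → . c], [E → T . A] }  — shift
  I4: { [T → c .] }  — reduce
  I5: { [E → x . x] }  — shift
  I6: { [E → x x .] }  — reduce
  I7: { [E → T A .] }  — reduce
  I8: { [A → c .] }  — reduce
  I9: { [E → + / . +] }  — shift
  I10: { [E → + / + .] }  — reduce

Every state is either a pure shift/goto state or contains exactly one complete item and nothing to shift — no conflicts. The grammar is LR(0).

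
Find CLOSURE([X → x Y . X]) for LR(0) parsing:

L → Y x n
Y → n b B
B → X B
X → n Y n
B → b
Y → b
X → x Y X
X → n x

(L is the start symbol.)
{ [X → . n Y n], [X → . n x], [X → . x Y X], [X → x Y . X] }

Start with: [X → x Y . X]
  [X → x Y . X] has the dot before X: add [X → . n Y n], [X → . x Y X], [X → . n x]
No further items can be added.

CLOSURE = { [X → . n Y n], [X → . n x], [X → . x Y X], [X → x Y . X] }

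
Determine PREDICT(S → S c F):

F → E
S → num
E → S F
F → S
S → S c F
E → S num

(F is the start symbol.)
PREDICT(S → S c F) = (FIRST(RHS) \ {ε}) ∪ (FOLLOW(S) if ε ∈ FIRST(RHS), i.e. RHS ⇒* ε)
FIRST(S) = { 'num' }
FIRST(S c F) = { 'num' }
ε ∉ FIRST(S c F), so FOLLOW(S) is not added.
PREDICT(S → S c F) = { 'num' }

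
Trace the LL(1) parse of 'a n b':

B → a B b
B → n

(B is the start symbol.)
LL(1) parsing maintains a stack (initially the start symbol over $) and the input. At each step: if the stack top is a terminal, match it against the current input token; if it is a non-terminal N, replace it with the RHS of M[N, lookahead] (the unique production whose predict set contains the lookahead).

Stack is shown with the top on the left.

Stack    Input    Action
------------------------
B $      a n b $  output B → a B b
a B b $  a n b $  match 'a'
B b $    n b $    output B → n
n b $    n b $    match 'n'
b $      b $      match 'b'
$        $        accept

The string is accepted.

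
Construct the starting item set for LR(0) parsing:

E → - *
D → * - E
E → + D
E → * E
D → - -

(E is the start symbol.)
First, augment the grammar with E' → E
I₀ = CLOSURE({ [E' → . E] }):
  [E' → . E] has the dot before E: add [E → . - *], [E → . + D], [E → . * E]
No further items can be added.

I₀ = { [E → . * E], [E → . + D], [E → . - *], [E' → . E] }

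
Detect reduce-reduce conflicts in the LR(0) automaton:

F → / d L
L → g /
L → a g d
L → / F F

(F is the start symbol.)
A reduce-reduce conflict occurs when an LR(0) state has two complete items [A → α .] and [B → β .] — both call for a reduction, and with no lookahead the parser cannot choose between them.

Augment with F' → F and build the canonical LR(0) collection (I0 = CLOSURE({[F' → . F]}), then GOTO on every symbol after a dot until no new states appear). It has 13 states:
  I0: { [F → . / d L], [F' → . F] }  — shift
  I1: { [F → / . d L] }  — shift
  I2: { [F' → F .] }  — accept
  I3: { [F → / d . L], [L → . / F F], [L → . a g d], [L → . g /] }  — shift
  I4: { [F → . / d L], [L → / . F F] }  — shift
  I5: { [F → / d L .] }  — reduce
  I6: { [L → a . g d] }  — shift
  I7: { [L → g . /] }  — shift
  I8: { [L → g / .] }  — reduce
  I9: { [L → a g . d] }  — shift
  I10: { [L → a g d .] }  — reduce
  I11: { [F → . / d L], [L → / F . F] }  — shift
  I12: { [L → / F F .] }  — reduce

No state contains more than one complete item.

Answer: No reduce-reduce conflicts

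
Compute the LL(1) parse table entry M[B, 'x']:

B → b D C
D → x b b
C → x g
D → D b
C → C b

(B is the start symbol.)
To find M[B, 'x'], we find productions for B where 'x' is in the predict set (PREDICT(N → α) = (FIRST(α) \ {ε}) ∪ (FOLLOW(N) if α ⇒* ε)).

B → b D C: PREDICT = { 'b' }

M[B, 'x'] is empty (no production applies)

Answer: Empty (error entry)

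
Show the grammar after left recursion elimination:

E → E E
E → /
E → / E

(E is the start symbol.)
E → / E'
E → / E E'
E' → E E'
E' → ε

E is directly left-recursive. The standard transformation for
  A → A α₁ | ... | A α_m | β₁ | ... | β_n
is
  A  → β₁ A' | ... | β_n A'
  A' → α₁ A' | ... | α_m A' | ε

E → / becomes E → / E'
E → / E becomes E → / E E'
E → E E becomes E' → E E'
Add E' → ε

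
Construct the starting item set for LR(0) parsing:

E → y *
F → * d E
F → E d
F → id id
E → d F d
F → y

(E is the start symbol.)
{ [E → . d F d], [E → . y *], [E' → . E] }

First, augment the grammar with E' → E
I₀ = CLOSURE({ [E' → . E] }):
  [E' → . E] has the dot before E: add [E → . y *], [E → . d F d]
No further items can be added.

I₀ = { [E → . d F d], [E → . y *], [E' → . E] }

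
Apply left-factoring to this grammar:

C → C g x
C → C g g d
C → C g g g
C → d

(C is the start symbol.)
C → C g C'
C' → x
C' → g C''
C'' → d
C'' → g
C → d

Left-factoring transforms A → αβ₁ | αβ₂ into A → αA' and A' → β₁ | β₂
(α is the longest common prefix among the alternatives). Repeat until
no nonterminal has two alternatives with a common prefix.

Round 1: C has alternatives sharing prefix 'C g'. Introduce C': C → C g C'
  Add: C' → x
  Add: C' → g d
  Add: C' → g g

Round 2: C' has alternatives sharing prefix 'g'. Introduce C'': C' → g C''
  Add: C'' → d
  Add: C'' → g

No remaining common prefixes — done.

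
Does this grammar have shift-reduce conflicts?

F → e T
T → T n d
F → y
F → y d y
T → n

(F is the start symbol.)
Yes — I3: [F → y .] vs [F → y . d y]; I6: [F → e T .] vs [T → T . n d]

Augment with F' → F and build the canonical LR(0) collection (I0 = CLOSURE({[F' → . F]}), then GOTO on every symbol after a dot until no new states appear). It has 10 states:
  I0: { [F → . e T], [F → . y d y], [F → . y], [F' → . F] }  — shift
  I1: { [F' → F .] }  — accept
  I2: { [F → e . T], [T → . T n d], [T → . n] }  — shift
  I3: { [F → y . d y], [F → y .] }  — shift, reduce
  I4: { [F → y d . y] }  — shift
  I5: { [F → y d y .] }  — reduce
  I6: { [F → e T .], [T → T . n d] }  — shift, reduce
  I7: { [T → n .] }  — reduce
  I8: { [T → T n . d] }  — shift
  I9: { [T → T n d .] }  — reduce

I3 contains reduce item [F → y .] and shift item [F → y . d y] — shift-reduce conflict.
I6 contains reduce item [F → e T .] and shift item [T → T . n d] — shift-reduce conflict.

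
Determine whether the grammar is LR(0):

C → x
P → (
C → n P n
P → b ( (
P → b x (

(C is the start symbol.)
A grammar is LR(0) if no state in the canonical LR(0) collection has:
  - both a shift item (dot before a terminal) and a complete item (shift-reduce conflict), or
  - two or more complete items (reduce-reduce conflict; the accept item [C' → C .] counts as a complete item here).

Augment with C' → C and build the canonical LR(0) collection (I0 = CLOSURE({[C' → . C]}), then GOTO on every symbol after a dot until no new states appear). It has 12 states:
  I0: { [C → . n P n], [C → . x], [C' → . C] }  — shift
  I1: { [C' → C .] }  — accept
  I2: { [C → n . P n], [P → . (], [P → . b ( (], [P → . b x (] }  — shift
  I3: { [C → x .] }  — reduce
  I4: { [P → ( .] }  — reduce
  I5: { [C → n P . n] }  — shift
  I6: { [P → b . ( (], [P → b . x (] }  — shift
  I7: { [P → b ( . (] }  — shift
  I8: { [P → b x . (] }  — shift
  I9: { [P → b x ( .] }  — reduce
  I10: { [P → b ( ( .] }  — reduce
  I11: { [C → n P n .] }  — reduce

Every state is either a pure shift/goto state or contains exactly one complete item and nothing to shift — no conflicts. The grammar is LR(0).

Answer: Yes, the grammar is LR(0)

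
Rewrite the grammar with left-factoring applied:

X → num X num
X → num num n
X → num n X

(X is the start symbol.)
X → num X'
X' → X num
X' → num n
X' → n X

Left-factoring transforms A → αβ₁ | αβ₂ into A → αA' and A' → β₁ | β₂
(α is the longest common prefix among the alternatives). Repeat until
no nonterminal has two alternatives with a common prefix.

Round 1: X has alternatives sharing prefix 'num'. Introduce X': X → num X'
  Add: X' → X num
  Add: X' → num n
  Add: X' → n X

No remaining common prefixes — done.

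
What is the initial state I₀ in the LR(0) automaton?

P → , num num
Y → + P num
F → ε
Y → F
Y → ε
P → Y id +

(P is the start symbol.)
First, augment the grammar with P' → P
I₀ = CLOSURE({ [P' → . P] }):
  [P' → . P] has the dot before P: add [P → . , num num], [P → . Y id +]
  [P → . Y id +] has the dot before Y: add [Y → . + P num], [Y → . F], [Y → .]
  [Y → . F] has the dot before F: add [F → .]
No further items can be added.

I₀ = { [F → .], [P → . , num num], [P → . Y id +], [P' → . P], [Y → . + P num], [Y → . F], [Y → .] }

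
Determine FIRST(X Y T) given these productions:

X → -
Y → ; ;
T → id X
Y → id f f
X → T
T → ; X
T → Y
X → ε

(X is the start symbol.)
{ '-', ';', 'id' }

FIRST sets of the non-terminals involved (from the grammar, by fixed-point iteration):
  FIRST(X) = { '-', ';', 'id', ε }
  FIRST(Y) = { ';', 'id' }

To compute FIRST(X Y T), process the symbols left to right:
Symbol X is a non-terminal. Add FIRST(X) \ {ε} = { '-', ';', 'id' }
X is nullable (ε ∈ FIRST(X)), continue to the next symbol.
Symbol Y is a non-terminal. Add FIRST(Y) \ {ε} = { ';', 'id' }
Y is not nullable (ε ∉ FIRST(Y)), so stop here.
FIRST(X Y T) = { '-', ';', 'id' }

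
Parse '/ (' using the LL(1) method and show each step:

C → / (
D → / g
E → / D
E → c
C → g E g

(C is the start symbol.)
LL(1) parsing maintains a stack (initially the start symbol over $) and the input. At each step: if the stack top is a terminal, match it against the current input token; if it is a non-terminal N, replace it with the RHS of M[N, lookahead] (the unique production whose predict set contains the lookahead).

Stack is shown with the top on the left.

Stack  Input  Action
--------------------
C $    / ( $  output C → / (
/ ( $  / ( $  match '/'
( $    ( $    match '('
$      $      accept

The string is accepted.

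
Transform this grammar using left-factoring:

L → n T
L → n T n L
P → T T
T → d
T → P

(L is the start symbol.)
L → n T L'
L' → ε
L' → n L
P → T T
T → d
T → P

Left-factoring transforms A → αβ₁ | αβ₂ into A → αA' and A' → β₁ | β₂
(α is the longest common prefix among the alternatives). Repeat until
no nonterminal has two alternatives with a common prefix.

Round 1: L has alternatives sharing prefix 'n T'. Introduce L': L → n T L'
  Add: L' → ε
  Add: L' → n L

No remaining common prefixes — done.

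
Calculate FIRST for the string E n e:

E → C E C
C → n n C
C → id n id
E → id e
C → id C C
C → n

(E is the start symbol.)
{ 'id', 'n' }

FIRST sets of the non-terminals involved (from the grammar, by fixed-point iteration):
  FIRST(E) = { 'id', 'n' }

To compute FIRST(E n e), process the symbols left to right:
Symbol E is a non-terminal. Add FIRST(E) \ {ε} = { 'id', 'n' }
E is not nullable (ε ∉ FIRST(E)), so stop here.
FIRST(E n e) = { 'id', 'n' }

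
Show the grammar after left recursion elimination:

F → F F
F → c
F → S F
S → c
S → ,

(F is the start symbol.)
F is directly left-recursive. The standard transformation for
  A → A α₁ | ... | A α_m | β₁ | ... | β_n
is
  A  → β₁ A' | ... | β_n A'
  A' → α₁ A' | ... | α_m A' | ε

F → c becomes F → c F'
F → S F becomes F → S F F'
F → F F becomes F' → F F'
Add F' → ε

Productions for other non-terminals are unchanged:
  S → c
  S → ,

Resulting grammar:
F → c F'
F → S F F'
F' → F F'
F' → ε
S → c
S → ,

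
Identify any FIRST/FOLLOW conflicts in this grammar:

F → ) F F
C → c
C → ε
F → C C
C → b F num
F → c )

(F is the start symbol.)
Yes. F → ')' F F with FOLLOW(F) on { ')' }; F → c ')' with FOLLOW(F) on { 'c' }; C → c with FOLLOW(C) on { 'c' }; C → b F num with FOLLOW(C) on { 'b' }

Nullable non-terminals: C, F.
FIRST sets used below: FIRST(C) = { 'b', 'c', ε }

C: nullable alternative(s) C → ε; FOLLOW(C) = { $, ')', 'b', 'c', 'num' }
  C → c: FIRST \ {ε} = { 'c' } — overlaps FOLLOW(C) on { 'c' }: CONFLICT
  C → ε: FIRST \ {ε} = { } — this is the only nullable alternative, skip
  C → b F num: FIRST \ {ε} = { 'b' } — overlaps FOLLOW(C) on { 'b' }: CONFLICT

F: nullable alternative(s) F → C C; FOLLOW(F) = { $, ')', 'b', 'c', 'num' }
  F → ) F F: FIRST \ {ε} = { ')' } — overlaps FOLLOW(F) on { ')' }: CONFLICT
  F → C C: FIRST \ {ε} = { 'b', 'c' } — this is the only nullable alternative, skip
  F → c ): FIRST \ {ε} = { 'c' } — overlaps FOLLOW(F) on { 'c' }: CONFLICT

So the grammar has 4 FIRST/FOLLOW conflicts (marked CONFLICT above).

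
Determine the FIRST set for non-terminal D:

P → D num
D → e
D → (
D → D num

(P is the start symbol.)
From D → e:
  - e is a terminal: add 'e' and stop
From D → (:
  - '(' is a terminal: add '(' and stop
From D → D num:
  - D is the symbol being defined: contributes nothing new
    D is not nullable, so stop

Collecting: FIRST(D) = { '(', 'e' }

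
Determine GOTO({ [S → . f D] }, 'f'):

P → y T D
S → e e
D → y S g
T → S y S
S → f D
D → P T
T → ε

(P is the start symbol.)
{ [D → . P T], [D → . y S g], [P → . y T D], [S → f . D] }

GOTO(I, 'f') = CLOSURE({ [A → αX.β] : [A → α.Xβ] ∈ I, X = 'f' })

Items with dot before 'f', with the dot advanced:
  [S → . f D] → [S → f . D]
Closure of the advanced items:
  [S → f . D] has the dot before D: add [D → . y S g], [D → . P T]
  [D → . P T] has the dot before P: add [P → . y T D]

GOTO = { [D → . P T], [D → . y S g], [P → . y T D], [S → f . D] }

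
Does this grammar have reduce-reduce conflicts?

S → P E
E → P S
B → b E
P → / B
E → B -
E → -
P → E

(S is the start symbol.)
Yes — I8: [B → b E .] vs [P → E .]; I11: [P → E .] vs [S → P E .]

Augment with S' → S and build the canonical LR(0) collection (I0 = CLOSURE({[S' → . S]}), then GOTO on every symbol after a dot until no new states appear). It has 14 states:
  I0: { [B → . b E], [E → . -], [E → . B -], [E → . P S], [P → . / B], [P → . E], [S → . P E], [S' → . S] }  — shift
  I1: { [E → - .] }  — reduce
  I2: { [B → . b E], [P → / . B] }  — shift
  I3: { [E → B . -] }  — shift
  I4: { [P → E .] }  — reduce
  I5: { [B → . b E], [E → . -], [E → . B -], [E → . P S], [E → P . S], [P → . / B], [P → . E], [S → . P E], [S → P . E] }  — shift
  I6: { [S' → S .] }  — accept
  I7: { [B → . b E], [B → b . E], [E → . -], [E → . B -], [E → . P S], [P → . / B], [P → . E] }  — shift
  I8: { [B → b E .], [P → E .] }  — 2 reduces
  I9: { [B → . b E], [E → . -], [E → . B -], [E → . P S], [E → P . S], [P → . / B], [P → . E], [S → . P E] }  — shift
  I10: { [E → P S .] }  — reduce
  I11: { [P → E .], [S → P E .] }  — 2 reduces
  I12: { [E → B - .] }  — reduce
  I13: { [P → / B .] }  — reduce

I8 contains complete items [B → b E .], [P → E .] — reduce-reduce conflict.
I11 contains complete items [P → E .], [S → P E .] — reduce-reduce conflict.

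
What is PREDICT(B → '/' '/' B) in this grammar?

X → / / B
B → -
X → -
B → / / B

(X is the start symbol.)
{ '/' }

PREDICT(B → '/' '/' B) = (FIRST(RHS) \ {ε}) ∪ (FOLLOW(B) if ε ∈ FIRST(RHS), i.e. RHS ⇒* ε)
FIRST('/' '/' B) = { '/' }
ε ∉ FIRST('/' '/' B), so FOLLOW(B) is not added.
PREDICT(B → '/' '/' B) = { '/' }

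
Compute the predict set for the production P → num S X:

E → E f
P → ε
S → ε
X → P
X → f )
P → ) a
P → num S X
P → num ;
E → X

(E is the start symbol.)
PREDICT(P → num S X) = (FIRST(RHS) \ {ε}) ∪ (FOLLOW(P) if ε ∈ FIRST(RHS), i.e. RHS ⇒* ε)
FIRST(num S X) = { 'num' }
ε ∉ FIRST(num S X), so FOLLOW(P) is not added.
PREDICT(P → num S X) = { 'num' }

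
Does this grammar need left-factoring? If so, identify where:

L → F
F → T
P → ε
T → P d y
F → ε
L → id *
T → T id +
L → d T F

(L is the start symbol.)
Left-factoring is needed when two productions for the same non-terminal
share a common prefix on the right-hand side.

Productions for L:
  L → F
  L → id *
  L → d T F
Productions for F:
  F → T
  F → ε
Productions for T:
  T → P d y
  T → T id +

No common prefixes found.

Answer: No, left-factoring is not needed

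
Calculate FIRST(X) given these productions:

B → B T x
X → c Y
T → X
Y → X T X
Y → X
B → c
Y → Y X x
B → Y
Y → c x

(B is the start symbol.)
To compute FIRST(X), examine every production with X on the left-hand side, reading each right-hand side left to right until a non-nullable symbol is reached.

From X → c Y:
  - c is a terminal: add 'c' and stop

Collecting: FIRST(X) = { 'c' }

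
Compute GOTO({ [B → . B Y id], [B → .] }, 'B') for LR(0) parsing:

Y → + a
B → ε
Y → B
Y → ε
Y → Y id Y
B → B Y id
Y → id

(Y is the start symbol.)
GOTO(I, 'B') = CLOSURE({ [A → αX.β] : [A → α.Xβ] ∈ I, X = 'B' })

Items with dot before 'B', with the dot advanced:
  [B → . B Y id] → [B → B . Y id]
Closure of the advanced items:
  [B → B . Y id] has the dot before Y: add [Y → . + a], [Y → . B], [Y → .], [Y → . Y id Y], [Y → . id]
  [Y → . B] has the dot before B: add [B → .], [B → . B Y id]

GOTO = { [B → . B Y id], [B → .], [B → B . Y id], [Y → . + a], [Y → . B], [Y → . Y id Y], [Y → . id], [Y → .] }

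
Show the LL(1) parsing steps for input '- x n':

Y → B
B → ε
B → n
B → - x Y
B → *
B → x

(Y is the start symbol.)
LL(1) parsing maintains a stack (initially the start symbol over $) and the input. At each step: if the stack top is a terminal, match it against the current input token; if it is a non-terminal N, replace it with the RHS of M[N, lookahead] (the unique production whose predict set contains the lookahead).

Stack is shown with the top on the left.

Stack    Input    Action
------------------------
Y $      - x n $  output Y → B
B $      - x n $  output B → - x Y
- x Y $  - x n $  match '-'
x Y $    x n $    match 'x'
Y $      n $      output Y → B
B $      n $      output B → n
n $      n $      match 'n'
$        $        accept

The string is accepted.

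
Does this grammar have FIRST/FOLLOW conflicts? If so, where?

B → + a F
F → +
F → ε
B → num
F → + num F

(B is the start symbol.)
Nullable non-terminals: F.

F: nullable alternative(s) F → ε; FOLLOW(F) = { $ }
  F → +: FIRST \ {ε} = { '+' } — disjoint from FOLLOW(F)
  F → ε: FIRST \ {ε} = { } — this is the only nullable alternative, skip
  F → + num F: FIRST \ {ε} = { '+' } — disjoint from FOLLOW(F)

B has no nullable alternative, so no FIRST/FOLLOW check is needed there.

No FIRST/FOLLOW conflicts found.

Answer: No FIRST/FOLLOW conflicts.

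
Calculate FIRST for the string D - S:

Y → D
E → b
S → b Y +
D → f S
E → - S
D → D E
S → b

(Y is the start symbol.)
{ 'f' }

FIRST sets of the non-terminals involved (from the grammar, by fixed-point iteration):
  FIRST(D) = { 'f' }

To compute FIRST(D - S), process the symbols left to right:
Symbol D is a non-terminal. Add FIRST(D) \ {ε} = { 'f' }
D is not nullable (ε ∉ FIRST(D)), so stop here.
FIRST(D - S) = { 'f' }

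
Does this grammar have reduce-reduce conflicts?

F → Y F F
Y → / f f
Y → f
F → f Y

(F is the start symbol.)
No reduce-reduce conflicts

Augment with F' → F and build the canonical LR(0) collection (I0 = CLOSURE({[F' → . F]}), then GOTO on every symbol after a dot until no new states appear). It has 11 states:
  I0: { [F → . Y F F], [F → . f Y], [F' → . F], [Y → . / f f], [Y → . f] }  — shift
  I1: { [Y → / . f f] }  — shift
  I2: { [F' → F .] }  — accept
  I3: { [F → . Y F F], [F → . f Y], [F → Y . F F], [Y → . / f f], [Y → . f] }  — shift
  I4: { [F → f . Y], [Y → . / f f], [Y → . f], [Y → f .] }  — shift, reduce
  I5: { [F → f Y .] }  — reduce
  I6: { [Y → f .] }  — reduce
  I7: { [F → . Y F F], [F → . f Y], [F → Y F . F], [Y → . / f f], [Y → . f] }  — shift
  I8: { [F → Y F F .] }  — reduce
  I9: { [Y → / f . f] }  — shift
  I10: { [Y → / f f .] }  — reduce

No state contains more than one complete item.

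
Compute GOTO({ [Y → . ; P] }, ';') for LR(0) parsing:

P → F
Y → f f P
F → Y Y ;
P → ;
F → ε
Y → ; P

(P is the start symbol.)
GOTO(I, ';') = CLOSURE({ [A → αX.β] : [A → α.Xβ] ∈ I, X = ';' })

Items with dot before ';', with the dot advanced:
  [Y → . ; P] → [Y → ; . P]
Closure of the advanced items:
  [Y → ; . P] has the dot before P: add [P → . F], [P → . ;]
  [P → . F] has the dot before F: add [F → . Y Y ;], [F → .]
  [F → . Y Y ;] has the dot before Y: add [Y → . f f P], [Y → . ; P]

GOTO = { [F → . Y Y ;], [F → .], [P → . ;], [P → . F], [Y → . ; P], [Y → . f f P], [Y → ; . P] }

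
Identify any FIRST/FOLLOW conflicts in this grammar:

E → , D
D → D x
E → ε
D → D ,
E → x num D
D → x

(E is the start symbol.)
No FIRST/FOLLOW conflicts.

A FIRST/FOLLOW conflict occurs when a non-terminal N has a nullable alternative N → β (β ⇒* ε) and another alternative N → α with FIRST(α) ∩ FOLLOW(N) ≠ ∅: on such a lookahead the parser cannot decide between expanding α and letting N vanish via β.

Nullable non-terminals: E.

E: nullable alternative(s) E → ε; FOLLOW(E) = { $ }
  E → , D: FIRST \ {ε} = { ',' } — disjoint from FOLLOW(E)
  E → ε: FIRST \ {ε} = { } — this is the only nullable alternative, skip
  E → x num D: FIRST \ {ε} = { 'x' } — disjoint from FOLLOW(E)

D has no nullable alternative, so no FIRST/FOLLOW check is needed there.

No FIRST/FOLLOW conflicts found.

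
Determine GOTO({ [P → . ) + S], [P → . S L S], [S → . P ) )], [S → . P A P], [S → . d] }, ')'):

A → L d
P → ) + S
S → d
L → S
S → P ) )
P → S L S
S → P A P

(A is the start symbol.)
GOTO(I, ')') = CLOSURE({ [A → αX.β] : [A → α.Xβ] ∈ I, X = ')' })

Items with dot before ')', with the dot advanced:
  [P → . ) + S] → [P → ) . + S]
Closure adds nothing (no advanced item has the dot before a non-terminal).

GOTO = { [P → ) . + S] }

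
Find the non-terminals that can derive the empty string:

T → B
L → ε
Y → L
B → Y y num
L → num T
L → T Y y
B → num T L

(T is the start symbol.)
{ 'L', 'Y' }

A non-terminal is nullable if it can derive ε (the empty string): either it has an ε-production, or it has a production whose right-hand side consists entirely of nullable non-terminals.

ε-productions: L → ε
So L is immediately nullable.
Y → L: every symbol on the right is nullable, so Y is nullable too.
No further non-terminal can be added: every production for the remaining non-terminals contains a terminal or a non-nullable non-terminal.
Nullable = { 'L', 'Y' }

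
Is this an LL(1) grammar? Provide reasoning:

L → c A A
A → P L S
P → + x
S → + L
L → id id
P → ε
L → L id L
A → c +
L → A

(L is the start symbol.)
A grammar is LL(1) if for each non-terminal N with multiple productions, the predict sets of those productions are pairwise disjoint, where PREDICT(N → α) = (FIRST(α) \ {ε}) ∪ (FOLLOW(N) if α ⇒* ε).

Relevant sets:
  FIRST(L) = { '+', 'c', 'id' }
  FIRST(A) = { '+', 'c', 'id' }
  FIRST(P) = { '+', ε }
  FOLLOW(P) = { '+', 'c', 'id' }

For L:
  PREDICT(L → c A A) = { 'c' }
  PREDICT(L → id id) = { 'id' }
  PREDICT(L → L id L) = { '+', 'c', 'id' }
  PREDICT(L → A) = { '+', 'c', 'id' }
For A:
  PREDICT(A → P L S) = { '+', 'c', 'id' }
  PREDICT(A → c '+') = { 'c' }
For P:
  PREDICT(P → '+' x) = { '+' }
  PREDICT(P → ε) = { '+', 'c', 'id' }
S has a single production, so nothing to check there.

Conflict found: Predict set conflict for L: { 'c' }
The grammar is NOT LL(1).

Answer: No. Predict set conflict for L: { 'c' }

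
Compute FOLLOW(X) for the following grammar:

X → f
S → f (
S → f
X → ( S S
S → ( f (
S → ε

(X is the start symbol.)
{ $ }

X is the start symbol, so $ ∈ FOLLOW(X).
X does not occur on any right-hand side.

Taking the union: FOLLOW(X) = { $ }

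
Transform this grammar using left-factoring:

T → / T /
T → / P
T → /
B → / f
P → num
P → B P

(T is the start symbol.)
Left-factoring transforms A → αβ₁ | αβ₂ into A → αA' and A' → β₁ | β₂
(α is the longest common prefix among the alternatives). Repeat until
no nonterminal has two alternatives with a common prefix.

Round 1: T has alternatives sharing prefix '/'. Introduce T': T → / T'
  Add: T' → T /
  Add: T' → P
  Add: T' → ε

No remaining common prefixes — done.

Resulting grammar:
T → / T'
T' → T /
T' → P
T' → ε
B → / f
P → num
P → B P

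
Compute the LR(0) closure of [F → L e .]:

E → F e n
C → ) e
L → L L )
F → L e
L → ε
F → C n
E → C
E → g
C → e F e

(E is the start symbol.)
To compute CLOSURE, for each item [A → α.Bβ] where B is a non-terminal, add [B → .γ] for all productions B → γ; repeat for the newly added items until nothing changes.

Start with: [F → L e .]
The dot is at the end, so nothing is added.

CLOSURE = { [F → L e .] }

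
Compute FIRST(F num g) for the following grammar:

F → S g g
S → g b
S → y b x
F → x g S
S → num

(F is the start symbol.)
{ 'g', 'num', 'x', 'y' }

FIRST sets of the non-terminals involved (from the grammar, by fixed-point iteration):
  FIRST(F) = { 'g', 'num', 'x', 'y' }

To compute FIRST(F num g), process the symbols left to right:
Symbol F is a non-terminal. Add FIRST(F) \ {ε} = { 'g', 'num', 'x', 'y' }
F is not nullable (ε ∉ FIRST(F)), so stop here.
FIRST(F num g) = { 'g', 'num', 'x', 'y' }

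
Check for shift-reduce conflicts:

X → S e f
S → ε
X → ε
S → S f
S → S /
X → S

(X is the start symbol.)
Augment with X' → X and build the canonical LR(0) collection (I0 = CLOSURE({[X' → . X]}), then GOTO on every symbol after a dot until no new states appear). It has 7 states:
  I0: { [S → . S /], [S → . S f], [S → .], [X → . S e f], [X → . S], [X → .], [X' → . X] }  — 2 reduces
  I1: { [S → S . /], [S → S . f], [X → S . e f], [X → S .] }  — shift, reduce
  I2: { [X' → X .] }  — accept
  I3: { [S → S / .] }  — reduce
  I4: { [X → S e . f] }  — shift
  I5: { [S → S f .] }  — reduce
  I6: { [X → S e f .] }  — reduce

I1 contains reduce item [X → S .] and shift items [S → S . /], [S → S . f], [X → S . e f] — shift-reduce conflict.

Answer: Yes — I1: [X → S .] vs [S → S . /]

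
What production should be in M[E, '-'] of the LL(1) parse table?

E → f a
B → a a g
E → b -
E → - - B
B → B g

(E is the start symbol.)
E → - - B

To find M[E, '-'], we find productions for E where '-' is in the predict set (PREDICT(N → α) = (FIRST(α) \ {ε}) ∪ (FOLLOW(N) if α ⇒* ε)).

E → f a: PREDICT = { 'f' }
E → b -: PREDICT = { 'b' }
E → - - B: PREDICT = { '-' }
  '-' is in predict set, so this production goes in M[E, '-']

M[E, '-'] = E → - - B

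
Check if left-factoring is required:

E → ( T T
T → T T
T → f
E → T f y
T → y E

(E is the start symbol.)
No, left-factoring is not needed

Left-factoring is needed when two productions for the same non-terminal
share a common prefix on the right-hand side.

Productions for E:
  E → ( T T
  E → T f y
Productions for T:
  T → T T
  T → f
  T → y E

No common prefixes found.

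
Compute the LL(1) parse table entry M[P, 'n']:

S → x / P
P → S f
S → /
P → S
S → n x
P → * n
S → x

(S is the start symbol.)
P → S f, P → S

To find M[P, 'n'], we find productions for P where 'n' is in the predict set (PREDICT(N → α) = (FIRST(α) \ {ε}) ∪ (FOLLOW(N) if α ⇒* ε)).

Relevant sets:
  FIRST(S) = { '/', 'n', 'x' }

P → S f: PREDICT = { '/', 'n', 'x' }
  'n' is in predict set, so this production goes in M[P, 'n']
P → S: PREDICT = { '/', 'n', 'x' }
  'n' is in predict set, so this production goes in M[P, 'n']
P → * n: PREDICT = { '*' }

M[P, 'n'] = P → S f, P → S  (a multiply-defined cell — the grammar is not LL(1))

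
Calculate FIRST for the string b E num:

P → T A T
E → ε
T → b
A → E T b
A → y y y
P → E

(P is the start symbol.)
To compute FIRST(b E num), process the symbols left to right:
Symbol b is a terminal. Add 'b' and stop.
FIRST(b E num) = { 'b' }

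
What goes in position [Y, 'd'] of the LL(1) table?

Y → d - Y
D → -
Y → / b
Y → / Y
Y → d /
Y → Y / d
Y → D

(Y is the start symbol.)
To find M[Y, 'd'], we find productions for Y where 'd' is in the predict set (PREDICT(N → α) = (FIRST(α) \ {ε}) ∪ (FOLLOW(N) if α ⇒* ε)).

Relevant sets:
  FIRST(Y) = { '-', '/', 'd' }
  FIRST(D) = { '-' }

Y → d - Y: PREDICT = { 'd' }
  'd' is in predict set, so this production goes in M[Y, 'd']
Y → / b: PREDICT = { '/' }
Y → / Y: PREDICT = { '/' }
Y → d /: PREDICT = { 'd' }
  'd' is in predict set, so this production goes in M[Y, 'd']
Y → Y / d: PREDICT = { '-', '/', 'd' }
  'd' is in predict set, so this production goes in M[Y, 'd']
Y → D: PREDICT = { '-' }

M[Y, 'd'] = Y → d - Y, Y → d /, Y → Y / d  (a multiply-defined cell — the grammar is not LL(1))

Answer: Y → d - Y, Y → d /, Y → Y / d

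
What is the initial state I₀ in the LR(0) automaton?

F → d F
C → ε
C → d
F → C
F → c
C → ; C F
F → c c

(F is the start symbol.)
First, augment the grammar with F' → F
I₀ = CLOSURE({ [F' → . F] }):
  [F' → . F] has the dot before F: add [F → . d F], [F → . C], [F → . c], [F → . c c]
  [F → . C] has the dot before C: add [C → .], [C → . d], [C → . ; C F]
No further items can be added.

I₀ = { [C → . ; C F], [C → . d], [C → .], [F → . C], [F → . c c], [F → . c], [F → . d F], [F' → . F] }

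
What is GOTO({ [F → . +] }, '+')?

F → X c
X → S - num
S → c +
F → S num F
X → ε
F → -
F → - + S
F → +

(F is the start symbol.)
GOTO(I, '+') = CLOSURE({ [A → αX.β] : [A → α.Xβ] ∈ I, X = '+' })

Items with dot before '+', with the dot advanced:
  [F → . +] → [F → + .]
Closure adds nothing (no advanced item has the dot before a non-terminal).

GOTO = { [F → + .] }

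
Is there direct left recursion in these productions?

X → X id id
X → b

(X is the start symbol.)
Direct left recursion occurs when N → N α for some non-terminal N (the right-hand side begins with the left-hand side itself).

X → X id id: LEFT RECURSIVE (starts with X)
X → b: starts with b

The grammar has direct left recursion on: X.

Answer: Yes, X is left-recursive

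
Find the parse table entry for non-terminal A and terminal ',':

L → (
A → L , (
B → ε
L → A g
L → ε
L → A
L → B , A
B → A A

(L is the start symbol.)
A → L , (

To find M[A, ','], we find productions for A where ',' is in the predict set (PREDICT(N → α) = (FIRST(α) \ {ε}) ∪ (FOLLOW(N) if α ⇒* ε)).

Relevant sets:
  FIRST(L) = { '(', ',', ε }

A → L , (: PREDICT = { '(', ',' }
  ',' is in predict set, so this production goes in M[A, ',']

M[A, ','] = A → L , (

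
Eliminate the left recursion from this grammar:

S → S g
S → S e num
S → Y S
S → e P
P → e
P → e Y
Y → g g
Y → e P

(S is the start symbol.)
S → Y S S'
S → e P S'
S' → g S'
S' → e num S'
S' → ε
P → e
P → e Y
Y → g g
Y → e P

S is directly left-recursive. The standard transformation for
  A → A α₁ | ... | A α_m | β₁ | ... | β_n
is
  A  → β₁ A' | ... | β_n A'
  A' → α₁ A' | ... | α_m A' | ε

S → Y S becomes S → Y S S'
S → e P becomes S → e P S'
S → S g becomes S' → g S'
S → S e num becomes S' → e num S'
Add S' → ε

Productions for other non-terminals are unchanged:
  P → e
  P → e Y
  Y → g g
  Y → e P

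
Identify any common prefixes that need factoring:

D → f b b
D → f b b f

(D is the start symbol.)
Left-factoring is needed when two productions for the same non-terminal
share a common prefix on the right-hand side.

Productions for D:
  D → f b b
  D → f b b f

Found common prefix 'f b b' in productions for D

Answer: Yes, D has productions with common prefix 'f b b'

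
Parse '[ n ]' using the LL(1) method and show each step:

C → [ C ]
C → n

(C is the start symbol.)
LL(1) parsing maintains a stack (initially the start symbol over $) and the input. At each step: if the stack top is a terminal, match it against the current input token; if it is a non-terminal N, replace it with the RHS of M[N, lookahead] (the unique production whose predict set contains the lookahead).

Stack is shown with the top on the left.

Stack    Input    Action
------------------------
C $      [ n ] $  output C → [ C ]
[ C ] $  [ n ] $  match '['
C ] $    n ] $    output C → n
n ] $    n ] $    match 'n'
] $      ] $      match ']'
$        $        accept

The string is accepted.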